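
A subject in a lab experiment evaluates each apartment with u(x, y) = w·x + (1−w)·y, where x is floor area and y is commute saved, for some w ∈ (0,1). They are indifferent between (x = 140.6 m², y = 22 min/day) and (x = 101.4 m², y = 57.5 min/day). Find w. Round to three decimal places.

w = 0.475

Equating utilities: w·140.6 + (1−w)·22 = w·101.4 + (1−w)·57.5.
Collecting terms: w·39.2 = (1−w)·35.5.
Hence w = 35.5/(39.2+35.5) = 35.5/74.7 = 0.475.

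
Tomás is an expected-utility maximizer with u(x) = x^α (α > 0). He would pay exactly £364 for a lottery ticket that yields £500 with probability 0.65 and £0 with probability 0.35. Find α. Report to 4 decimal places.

α ≈ 1.3570

Since u(0) = 0, the lottery's EU is 0.65·500^α.
Indifference: 364^α = 0.65·500^α, so (364/500)^α = 0.65.
α = ln(0.65) / ln(364/500) = -0.4307829/-0.3174542 ≈ 1.3570.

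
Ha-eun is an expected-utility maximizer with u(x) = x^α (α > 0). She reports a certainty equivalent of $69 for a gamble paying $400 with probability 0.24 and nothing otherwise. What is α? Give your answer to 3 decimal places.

α ≈ 0.812

Since u(0) = 0, the lottery's EU is 0.24·400^α.
Indifference: 69^α = 0.24·400^α, so (69/400)^α = 0.24.
α = ln(0.24) / ln(69/400) = -1.427116/-1.757358 ≈ 0.812.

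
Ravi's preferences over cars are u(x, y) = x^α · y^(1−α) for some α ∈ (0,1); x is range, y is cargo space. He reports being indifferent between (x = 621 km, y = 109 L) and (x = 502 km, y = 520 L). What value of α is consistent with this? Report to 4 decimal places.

Indifference: 621^α · 109^(1−α) = 502^α · 520^(1−α).
(621/502)^α = (520/109)^(1−α); take logs: α·ln(621/502) = (1−α)·ln(520/109), i.e. α·0.2127310 = (1−α)·1.5624809.
With A = 0.2127310 and B = 1.5624809: α·A = (1−α)·B, so α = B/(A+B) = 1.5624809/1.7752119 ≈ 0.8802.

α ≈ 0.8802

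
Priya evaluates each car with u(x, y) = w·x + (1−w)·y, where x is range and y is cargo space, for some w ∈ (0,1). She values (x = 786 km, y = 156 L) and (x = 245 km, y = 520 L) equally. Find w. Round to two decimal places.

w = 0.40

u(786,156) = u(245,520) means w·786 + (1−w)·156 = w·245 + (1−w)·520.
Rearranging, 541·w − 364·(1−w) = 0.
The marginal rate of substitution is 364/541, so w = 364/(541+364) = 0.40.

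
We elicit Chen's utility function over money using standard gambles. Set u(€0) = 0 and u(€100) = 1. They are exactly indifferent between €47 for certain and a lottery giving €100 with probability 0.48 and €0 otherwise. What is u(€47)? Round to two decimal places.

The indifference gives u(€47) = 0.48·u(€100) + 0.52·u(€0) = 0.48·1 + 0.52·0 = 0.48.

0.48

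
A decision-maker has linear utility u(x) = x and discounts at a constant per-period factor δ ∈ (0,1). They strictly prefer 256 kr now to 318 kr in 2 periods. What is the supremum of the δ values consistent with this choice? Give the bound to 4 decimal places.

Under u(x) = x this choice says 256 > δ^2·318.
Hence δ^2 < 256/318 = 0.80503, and x ↦ x^(1/2) is increasing on (0,∞).
δ < 0.80503^(1/2) = 0.8972.

δ < 0.8972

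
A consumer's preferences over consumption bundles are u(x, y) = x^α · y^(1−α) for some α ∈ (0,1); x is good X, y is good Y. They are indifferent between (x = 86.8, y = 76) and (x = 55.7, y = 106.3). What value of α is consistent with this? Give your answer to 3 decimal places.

α ≈ 0.431

The Cobb–Douglas utilities coincide, so 86.8^α·76^(1−α) = 55.7^α·106.3^(1−α).
Taking logs: α·ln 86.8 + (1−α)·ln 76 = α·ln 55.7 + (1−α)·ln 106.3, i.e. α·0.443626 = (1−α)·0.335532.
Thus α·(0.779158) = 0.335532, so α = 0.335532/0.779158 ≈ 0.431.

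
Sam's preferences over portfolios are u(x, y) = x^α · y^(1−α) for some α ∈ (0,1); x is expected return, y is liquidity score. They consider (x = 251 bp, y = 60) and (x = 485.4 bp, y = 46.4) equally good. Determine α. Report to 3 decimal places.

α ≈ 0.280

Set the two utilities equal: 251^α·60^(1−α) = 485.4^α·46.4^(1−α).
(251/485.4)^α = (46.4/60)^(1−α); take logs: α·ln(251/485.4) = (1−α)·ln(46.4/60), i.e. α·-0.659520 = (1−α)·-0.257045.
So α/(1−α) = (-0.257045)/(-0.659520) = 0.389746, and α = 0.389746/1.389746 ≈ 0.280.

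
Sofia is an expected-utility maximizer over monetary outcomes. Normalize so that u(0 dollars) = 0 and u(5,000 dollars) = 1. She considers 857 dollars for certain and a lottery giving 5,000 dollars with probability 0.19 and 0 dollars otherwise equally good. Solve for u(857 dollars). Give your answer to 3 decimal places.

0.190

The indifference gives u(857 dollars) = 0.19·u(5,000 dollars) + 0.81·u(0 dollars) = 0.19·1 + 0.81·0 = 0.19.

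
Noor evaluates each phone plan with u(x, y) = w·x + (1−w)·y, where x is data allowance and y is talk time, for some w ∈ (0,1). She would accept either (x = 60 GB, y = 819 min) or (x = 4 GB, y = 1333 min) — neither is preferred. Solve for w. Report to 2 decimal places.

w = 0.90

Equating utilities: w·60 + (1−w)·819 = w·4 + (1−w)·1333.
Rearranging, 56·w − 514·(1−w) = 0.
The marginal rate of substitution is 514/56, so w = 514/(56+514) = 0.90.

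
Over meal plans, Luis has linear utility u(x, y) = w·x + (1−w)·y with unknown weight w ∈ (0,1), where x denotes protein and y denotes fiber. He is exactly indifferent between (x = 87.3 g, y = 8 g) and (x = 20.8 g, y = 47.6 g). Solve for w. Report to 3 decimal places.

w = 0.373

u(87.3,8) = u(20.8,47.6) means w·87.3 + (1−w)·8 = w·20.8 + (1−w)·47.6.
w·(87.3−20.8) = (1−w)·(47.6−8), i.e. w·66.5 = (1−w)·39.6.
So w/(1−w) = 39.6/66.5 = 0.5955, giving w = 39.6/(66.5+39.6) = 0.373.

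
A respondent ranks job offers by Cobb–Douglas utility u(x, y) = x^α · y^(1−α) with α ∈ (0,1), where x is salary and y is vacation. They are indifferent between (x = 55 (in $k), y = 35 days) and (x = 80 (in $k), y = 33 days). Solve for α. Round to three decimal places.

Set the two utilities equal: 55^α·35^(1−α) = 80^α·33^(1−α).
Taking logs: α·ln 55 + (1−α)·ln 35 = α·ln 80 + (1−α)·ln 33, i.e. α·-0.374693 = (1−α)·-0.058841.
With A = -0.374693 and B = -0.058841: α·A = (1−α)·B, so α = B/(A+B) = -0.058841/-0.433534 ≈ 0.136.

α ≈ 0.136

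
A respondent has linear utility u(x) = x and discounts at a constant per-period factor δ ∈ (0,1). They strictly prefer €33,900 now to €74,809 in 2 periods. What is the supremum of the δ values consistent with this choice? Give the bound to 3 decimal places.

δ < 0.673

Under u(x) = x this choice says 33900 > δ^2·74809.
Hence δ^2 < 33900/74809 = 0.45315, and x ↦ x^(1/2) is increasing on (0,∞).
δ < (33900/74809)^(1/2) ≈ 0.673.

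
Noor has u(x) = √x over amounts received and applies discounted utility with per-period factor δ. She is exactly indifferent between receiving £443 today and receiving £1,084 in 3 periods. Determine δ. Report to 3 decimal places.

The payoff in 3 periods is discounted by δ^3, so u(443) = δ^3·u(1084) and δ^3 = u(443)/u(1084).
Since u(x) = √x, δ^3 = √(443/1084) = 0.63927.
Taking the cube root: δ = 0.63927^(1/3) ≈ 0.861.

δ ≈ 0.861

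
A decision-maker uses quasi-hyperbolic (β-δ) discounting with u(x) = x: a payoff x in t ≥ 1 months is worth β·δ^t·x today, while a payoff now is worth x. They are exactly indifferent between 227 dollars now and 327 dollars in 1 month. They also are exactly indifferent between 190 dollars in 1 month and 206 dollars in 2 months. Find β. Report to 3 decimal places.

From the later pair, β·δ^1·190 = β·δ^2·206; dividing through, δ = 190/206 = 0.92233.
The first indifference: 227 = β·δ·327, so β = 227/(δ·327) = 227/(0.92233·327) ≈ 0.753.

β ≈ 0.753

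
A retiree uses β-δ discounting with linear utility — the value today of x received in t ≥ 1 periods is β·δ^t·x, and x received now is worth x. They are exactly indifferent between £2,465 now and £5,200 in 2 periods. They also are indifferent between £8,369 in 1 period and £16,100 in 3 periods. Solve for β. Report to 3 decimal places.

β ≈ 0.912

From the later pair, β·δ^1·8369 = β·δ^3·16100; dividing through, δ^2 = 8369/16100 = 0.51981, so δ = 0.72098.
Substituting δ into 2465 = β·δ^2·5200: β = 2465/(2703.031) ≈ 0.912.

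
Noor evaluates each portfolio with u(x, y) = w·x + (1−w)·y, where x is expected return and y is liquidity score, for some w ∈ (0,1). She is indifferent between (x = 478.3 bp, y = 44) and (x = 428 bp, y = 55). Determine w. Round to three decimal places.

w = 0.179

Indifference: w·478.3 + (1−w)·44 = w·428 + (1−w)·55.
w·(478.3−428) = (1−w)·(55−44), i.e. w·50.3 = (1−w)·11.
The marginal rate of substitution is 11/50.3, so w = 11/(50.3+11) = 0.179.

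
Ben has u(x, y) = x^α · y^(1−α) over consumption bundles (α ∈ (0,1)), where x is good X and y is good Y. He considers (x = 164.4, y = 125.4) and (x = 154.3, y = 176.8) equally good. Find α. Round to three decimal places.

The Cobb–Douglas utilities coincide, so 164.4^α·125.4^(1−α) = 154.3^α·176.8^(1−α).
Rearrange to (164.4/154.3)^α = (176.8/125.4)^(1−α) and take logs: α·0.063404 = (1−α)·0.343511.
So α/(1−α) = (0.343511)/(0.063404) = 5.417813, and α = 5.417813/6.417813 ≈ 0.844.

α ≈ 0.844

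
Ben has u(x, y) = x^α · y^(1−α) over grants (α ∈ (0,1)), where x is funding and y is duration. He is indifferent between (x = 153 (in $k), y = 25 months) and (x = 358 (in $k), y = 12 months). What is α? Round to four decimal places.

α ≈ 0.4633

Indifference: 153^α · 25^(1−α) = 358^α · 12^(1−α).
Rearrange to (153/358)^α = (12/25)^(1−α) and take logs: α·-0.8500951 = (1−α)·-0.7339692.
So α/(1−α) = (-0.7339692)/(-0.8500951) = 0.8633966, and α = 0.8633966/1.8633966 ≈ 0.4633.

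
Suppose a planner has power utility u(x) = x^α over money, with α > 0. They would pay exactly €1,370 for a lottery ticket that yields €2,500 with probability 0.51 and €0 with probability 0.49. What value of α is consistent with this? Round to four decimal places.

α ≈ 1.1195

EU(lottery) = 0.51·2500^α + 0.49·0 = 0.51·2500^α.
Equating: 1370^α = 0.51·2500^α, i.e. 0.5480^α = 0.51.
α = ln(0.51) / ln(1370/2500) = -0.6733446/-0.6014800 ≈ 1.1195.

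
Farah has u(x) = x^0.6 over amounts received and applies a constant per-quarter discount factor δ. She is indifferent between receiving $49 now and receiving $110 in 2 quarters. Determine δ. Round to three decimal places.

δ ≈ 0.785

The payoff in 2 quarters is discounted by δ^2, so u(49) = δ^2·u(110) and δ^2 = u(49)/u(110).
With u(x) = x^0.6: δ^2 = 49^0.6/110^0.6 = (49/110)^0.6 = 0.61558.
Hence δ = (0.61558)^(1/2) = 0.78459.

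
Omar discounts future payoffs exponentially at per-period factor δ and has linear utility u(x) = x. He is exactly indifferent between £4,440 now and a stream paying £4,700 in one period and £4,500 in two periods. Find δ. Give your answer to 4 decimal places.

δ ≈ 0.6000

Equating present values: 4440 = 4700δ + 4500δ².
Rearranged: 4500δ² + 4700δ − 4440 = 0.
δ = (−4700 + √(4700² + 4·4500·4440)) / (2·4500) = (−4700 + √102010000.00) / 9000 ≈ 0.6000.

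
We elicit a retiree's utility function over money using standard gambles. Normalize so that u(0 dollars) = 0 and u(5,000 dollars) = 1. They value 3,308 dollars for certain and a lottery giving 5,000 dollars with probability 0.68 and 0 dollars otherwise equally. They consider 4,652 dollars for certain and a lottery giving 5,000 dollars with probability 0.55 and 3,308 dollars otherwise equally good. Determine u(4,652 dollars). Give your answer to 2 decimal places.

From the first indifference, u(3,308 dollars) = 0.68·u(5,000 dollars) + 0.32·u(0 dollars) = 0.68·1 + 0.32·0 = 0.68.
Then u(4,652 dollars) = 0.55·u(5,000 dollars) + 0.45·u(3,308 dollars) = 0.55·1.00 + 0.45·0.68 = 0.8560.

0.86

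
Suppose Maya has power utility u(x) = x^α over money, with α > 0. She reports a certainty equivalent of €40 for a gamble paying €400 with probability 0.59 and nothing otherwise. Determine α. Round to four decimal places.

EU(lottery) = 0.59·400^α + 0.41·0 = 0.59·400^α.
Equating: 40^α = 0.59·400^α, i.e. 0.1000^α = 0.59.
α = ln(0.59) / ln(40/400) = -0.5276327/-2.3025851 ≈ 0.2291.

α ≈ 0.2291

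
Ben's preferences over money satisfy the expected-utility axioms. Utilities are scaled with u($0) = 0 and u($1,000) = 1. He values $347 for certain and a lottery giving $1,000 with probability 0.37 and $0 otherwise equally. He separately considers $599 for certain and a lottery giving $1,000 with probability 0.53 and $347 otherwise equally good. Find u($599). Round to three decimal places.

0.704

The first gamble pins u($347): it must equal 0.37·1 + 0.63·0 = 0.37.
Chaining: u($599) = 0.53·1.00 + 0.47·0.37 = 0.7039.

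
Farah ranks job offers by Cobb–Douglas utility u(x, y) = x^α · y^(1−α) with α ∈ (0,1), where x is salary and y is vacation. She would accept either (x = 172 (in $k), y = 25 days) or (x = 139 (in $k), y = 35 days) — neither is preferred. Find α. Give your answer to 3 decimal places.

Set the two utilities equal: 172^α·25^(1−α) = 139^α·35^(1−α).
Taking logs: α·ln 172 + (1−α)·ln 25 = α·ln 139 + (1−α)·ln 35, i.e. α·0.213021 = (1−α)·0.336472.
Thus α·(0.549493) = 0.336472, so α = 0.336472/0.549493 ≈ 0.612.

α ≈ 0.612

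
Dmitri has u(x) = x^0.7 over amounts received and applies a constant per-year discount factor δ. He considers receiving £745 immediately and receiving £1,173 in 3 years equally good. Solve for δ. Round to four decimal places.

Equating discounted utilities: u(745) = δ^3·u(1173) ⇒ δ^3 = u(745)/u(1173).
Since u(x) = x^0.7, δ^3 = (745/1173)^0.7 = 0.63512^0.7 = 0.72778.
Taking the cube root: δ = 0.72778^(1/3) ≈ 0.8995.

δ ≈ 0.8995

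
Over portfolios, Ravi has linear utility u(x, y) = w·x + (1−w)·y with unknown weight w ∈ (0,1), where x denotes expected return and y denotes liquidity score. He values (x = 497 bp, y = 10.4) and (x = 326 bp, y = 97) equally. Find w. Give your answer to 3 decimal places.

Indifference: w·497 + (1−w)·10.4 = w·326 + (1−w)·97.
Rearranging, 171·w − 86.6·(1−w) = 0.
Hence w = 86.6/(171+86.6) = 86.6/257.6 = 0.336.

w = 0.336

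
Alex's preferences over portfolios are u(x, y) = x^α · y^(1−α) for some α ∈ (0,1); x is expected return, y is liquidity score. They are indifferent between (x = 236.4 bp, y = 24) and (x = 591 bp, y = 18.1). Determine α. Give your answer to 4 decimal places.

α ≈ 0.2354

Indifference: 236.4^α · 24^(1−α) = 591^α · 18.1^(1−α).
Rearrange to (236.4/591)^α = (18.1/24)^(1−α) and take logs: α·-0.9162907 = (1−α)·-0.2821419.
Thus α·(-1.1984326) = -0.2821419, so α = -0.2821419/-1.1984326 ≈ 0.2354.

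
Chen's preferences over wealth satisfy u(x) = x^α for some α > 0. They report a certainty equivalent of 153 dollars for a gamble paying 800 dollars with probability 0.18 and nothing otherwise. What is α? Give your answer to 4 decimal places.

α ≈ 1.0366

EU(lottery) = 0.18·800^α + 0.82·0 = 0.18·800^α.
Setting u(153) equal to that: 153^α = 0.18·800^α ⇒ (153/800)^α = 0.18.
α = ln(0.18) / ln(153/800) = -1.7147984/-1.6541738 ≈ 1.0366.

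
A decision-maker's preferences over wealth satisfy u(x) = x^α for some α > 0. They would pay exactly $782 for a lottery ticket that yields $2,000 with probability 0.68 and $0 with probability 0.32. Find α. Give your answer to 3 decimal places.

The lottery's expected utility is 0.68·u(2000) + 0.32·u(0) = 0.68·2000^α (since u(0) = 0 for α > 0).
Equating: 782^α = 0.68·2000^α, i.e. 0.3910^α = 0.68.
Take logs: α = ln 0.68 / ln(782/2000) ≈ 0.41070.

α ≈ 0.411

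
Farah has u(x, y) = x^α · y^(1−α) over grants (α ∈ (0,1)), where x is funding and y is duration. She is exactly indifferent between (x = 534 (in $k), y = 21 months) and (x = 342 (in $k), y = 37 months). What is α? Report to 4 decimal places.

α ≈ 0.5597

Set the two utilities equal: 534^α·21^(1−α) = 342^α·37^(1−α).
Taking logs: α·ln 534 + (1−α)·ln 21 = α·ln 342 + (1−α)·ln 37, i.e. α·0.4455851 = (1−α)·0.5663955.
So α/(1−α) = (0.5663955)/(0.4455851) = 1.2711276, and α = 1.2711276/2.2711276 ≈ 0.5597.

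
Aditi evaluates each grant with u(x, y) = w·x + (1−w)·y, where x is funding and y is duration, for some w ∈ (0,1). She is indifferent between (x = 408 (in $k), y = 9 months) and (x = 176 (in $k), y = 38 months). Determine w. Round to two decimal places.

w = 0.11

Equating utilities: w·408 + (1−w)·9 = w·176 + (1−w)·38.
Rearranging, 232·w − 29·(1−w) = 0.
The marginal rate of substitution is 29/232, so w = 29/(232+29) = 0.11.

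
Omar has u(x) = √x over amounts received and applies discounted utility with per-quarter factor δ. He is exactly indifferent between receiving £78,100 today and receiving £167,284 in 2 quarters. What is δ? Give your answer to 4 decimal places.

δ ≈ 0.8266

Equating discounted utilities: u(78100) = δ^2·u(167284) ⇒ δ^2 = u(78100)/u(167284).
Since u(x) = √x, δ^2 = √(78100/167284) = 0.68328.
Taking the square root: δ = 0.68328^(1/2) ≈ 0.8266.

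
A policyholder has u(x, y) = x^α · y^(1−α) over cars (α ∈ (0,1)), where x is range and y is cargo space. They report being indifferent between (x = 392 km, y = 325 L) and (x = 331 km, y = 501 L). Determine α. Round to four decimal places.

The Cobb–Douglas utilities coincide, so 392^α·325^(1−α) = 331^α·501^(1−α).
Rearrange to (392/331)^α = (501/325)^(1−α) and take logs: α·0.1691435 = (1−α)·0.4327809.
With A = 0.1691435 and B = 0.4327809: α·A = (1−α)·B, so α = B/(A+B) = 0.4327809/0.6019244 ≈ 0.7190.

α ≈ 0.7190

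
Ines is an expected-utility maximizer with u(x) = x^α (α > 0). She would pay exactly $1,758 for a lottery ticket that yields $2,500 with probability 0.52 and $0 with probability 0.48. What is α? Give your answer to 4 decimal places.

Since u(0) = 0, the lottery's EU is 0.52·2500^α.
Setting u(1758) equal to that: 1758^α = 0.52·2500^α ⇒ (1758/2500)^α = 0.52.
α = ln(0.52) / ln(1758/2500) = -0.6539265/-0.3521139 ≈ 1.8571.

α ≈ 1.8571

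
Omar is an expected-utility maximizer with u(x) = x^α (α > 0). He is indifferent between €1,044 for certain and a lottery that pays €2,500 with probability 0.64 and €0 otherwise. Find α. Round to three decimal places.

EU(lottery) = 0.64·2500^α + 0.36·0 = 0.64·2500^α.
Equating: 1044^α = 0.64·2500^α, i.e. 0.4176^α = 0.64.
Taking logs: α·ln(1044/2500) = ln(0.64), so α = -0.446287 / -0.873231 ≈ 0.511.

α ≈ 0.511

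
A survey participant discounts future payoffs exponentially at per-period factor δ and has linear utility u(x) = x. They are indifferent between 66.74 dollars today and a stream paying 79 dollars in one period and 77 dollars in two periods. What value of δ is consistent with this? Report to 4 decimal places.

δ ≈ 0.5500

Present value of the stream is 79·δ + 77·δ². Indifference gives 79δ + 77δ² = 66.74.
Rearranged: 77δ² + 79δ − 66.74 = 0.
The positive root is δ = [−79 + √(79² + 4·77·66.74)] / (2·77) = (−79 + 163.698)/154 ≈ 0.5500.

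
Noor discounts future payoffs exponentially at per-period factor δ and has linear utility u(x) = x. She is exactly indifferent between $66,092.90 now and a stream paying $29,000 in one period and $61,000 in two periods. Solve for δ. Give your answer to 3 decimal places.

Present value of the stream is 29000·δ + 61000·δ². Indifference gives 29000δ + 61000δ² = 66092.90.
Rearranged: 61000δ² + 29000δ − 66092.90 = 0.
δ = (−29000 + √(29000² + 4·61000·66092.90)) / (2·61000) = (−29000 + √16967667600.00) / 122000 ≈ 0.830.

δ ≈ 0.830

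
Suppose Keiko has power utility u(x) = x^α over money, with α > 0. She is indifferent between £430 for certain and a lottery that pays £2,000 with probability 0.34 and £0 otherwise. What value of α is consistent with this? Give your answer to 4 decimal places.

α ≈ 0.7018

EU(lottery) = 0.34·2000^α + 0.66·0 = 0.34·2000^α.
Equating: 430^α = 0.34·2000^α, i.e. 0.2150^α = 0.34.
Take logs: α = ln 0.34 / ln(430/2000) ≈ 0.701840.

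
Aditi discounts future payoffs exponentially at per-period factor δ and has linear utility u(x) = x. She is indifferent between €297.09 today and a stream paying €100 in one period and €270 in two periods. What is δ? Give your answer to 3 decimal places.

δ ≈ 0.880

The stream is worth 100δ + 270δ² today, so 100δ + 270δ² = 297.09.
That is, 270δ² + 100δ − 297.09 = 0, a quadratic in δ.
The positive root is δ = [−100 + √(100² + 4·270·297.09)] / (2·270) = (−100 + 575.202)/540 ≈ 0.880.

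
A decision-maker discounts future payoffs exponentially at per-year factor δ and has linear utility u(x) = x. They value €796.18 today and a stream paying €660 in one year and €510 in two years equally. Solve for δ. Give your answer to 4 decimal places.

δ ≈ 0.7600

The stream is worth 660δ + 510δ² today, so 660δ + 510δ² = 796.18.
So 510δ² + 660δ − 796.18 = 0.
The positive root is δ = [−660 + √(660² + 4·510·796.18)] / (2·510) = (−660 + 1435.203)/1020 ≈ 0.7600.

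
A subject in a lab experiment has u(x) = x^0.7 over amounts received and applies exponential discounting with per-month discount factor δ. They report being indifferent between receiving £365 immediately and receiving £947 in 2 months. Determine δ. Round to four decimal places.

Equating discounted utilities: u(365) = δ^2·u(947) ⇒ δ^2 = u(365)/u(947).
With u(x) = x^0.7: δ^2 = 365^0.7/947^0.7 = (365/947)^0.7 = 0.51305.
So δ = 0.51305^(1/2) ≈ 0.7163.

δ ≈ 0.7163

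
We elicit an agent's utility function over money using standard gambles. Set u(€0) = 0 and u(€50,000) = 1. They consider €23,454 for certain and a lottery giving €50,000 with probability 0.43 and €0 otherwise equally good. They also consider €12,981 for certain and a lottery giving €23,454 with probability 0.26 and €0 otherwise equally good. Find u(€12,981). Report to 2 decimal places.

First, u(€23,454) = 0.43·u(€50,000) + 0.57·u(€0) = 0.43.
Then u(€12,981) = 0.26·u(€23,454) + 0.74·u(€0) = 0.26·0.43 + 0.74·0.00 = 0.1118.

0.11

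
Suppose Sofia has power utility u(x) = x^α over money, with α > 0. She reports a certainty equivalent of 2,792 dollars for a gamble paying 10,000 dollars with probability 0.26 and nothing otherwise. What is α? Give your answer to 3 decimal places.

EU(lottery) = 0.26·10000^α + 0.74·0 = 0.26·10000^α.
Setting u(2792) equal to that: 2792^α = 0.26·10000^α ⇒ (2792/10000)^α = 0.26.
Taking logs: α·ln(2792/10000) = ln(0.26), so α = -1.347074 / -1.275827 ≈ 1.056.

α ≈ 1.056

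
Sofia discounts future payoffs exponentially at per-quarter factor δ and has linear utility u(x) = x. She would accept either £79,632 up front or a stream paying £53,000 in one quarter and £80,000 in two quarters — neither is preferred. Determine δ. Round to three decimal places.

δ ≈ 0.720

Present value of the stream is 53000·δ + 80000·δ². Indifference gives 53000δ + 80000δ² = 79632.
That is, 80000δ² + 53000δ − 79632 = 0, a quadratic in δ.
The positive root is δ = [−53000 + √(53000² + 4·80000·79632)] / (2·80000) = (−53000 + 168200.000)/160000 ≈ 0.720.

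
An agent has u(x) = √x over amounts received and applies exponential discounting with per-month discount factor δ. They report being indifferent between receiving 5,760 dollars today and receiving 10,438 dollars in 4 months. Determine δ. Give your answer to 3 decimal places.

Equating discounted utilities: u(5760) = δ^4·u(10438) ⇒ δ^4 = u(5760)/u(10438).
With u(x) = √x: δ^4 = √5760/√10438 = √(5760/10438) = 0.74285.
Hence δ = (0.74285)^(1/4) = 0.92838.

δ ≈ 0.928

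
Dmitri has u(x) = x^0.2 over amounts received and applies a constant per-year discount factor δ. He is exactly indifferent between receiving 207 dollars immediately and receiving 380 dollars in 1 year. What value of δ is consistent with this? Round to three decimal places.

Equating discounted utilities: u(207) = δ·u(380) ⇒ δ = u(207)/u(380).
With u(x) = x^0.2: δ = 207^0.2/380^0.2 = (207/380)^0.2 = 0.88560.

δ ≈ 0.886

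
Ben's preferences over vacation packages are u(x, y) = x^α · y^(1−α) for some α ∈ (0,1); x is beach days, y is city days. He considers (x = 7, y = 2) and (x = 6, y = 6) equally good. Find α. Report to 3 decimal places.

α ≈ 0.877

Indifference: 7^α · 2^(1−α) = 6^α · 6^(1−α).
Taking logs: α·ln 7 + (1−α)·ln 2 = α·ln 6 + (1−α)·ln 6, i.e. α·0.154151 = (1−α)·1.098612.
Thus α·(1.252763) = 1.098612, so α = 1.098612/1.252763 ≈ 0.877.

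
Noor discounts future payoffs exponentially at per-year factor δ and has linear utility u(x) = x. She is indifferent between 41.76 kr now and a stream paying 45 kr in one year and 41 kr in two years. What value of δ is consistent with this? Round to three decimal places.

The stream is worth 45δ + 41δ² today, so 45δ + 41δ² = 41.76.
Rearranged: 41δ² + 45δ − 41.76 = 0.
By the quadratic formula (taking the positive root), δ = (−45 + √8873.64) / 82 ≈ 0.600.

δ ≈ 0.600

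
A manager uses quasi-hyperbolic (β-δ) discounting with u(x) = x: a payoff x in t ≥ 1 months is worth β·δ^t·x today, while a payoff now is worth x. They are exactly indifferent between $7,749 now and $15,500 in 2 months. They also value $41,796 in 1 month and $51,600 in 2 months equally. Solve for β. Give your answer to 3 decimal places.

From the later pair, β·δ^1·41796 = β·δ^2·51600; dividing through, δ = 41796/51600 = 0.81000.
Now use the now-vs-future pair: 7749 = β·δ^2·15500 gives β = 7749/(0.65610·15500) ≈ 0.762.

β ≈ 0.762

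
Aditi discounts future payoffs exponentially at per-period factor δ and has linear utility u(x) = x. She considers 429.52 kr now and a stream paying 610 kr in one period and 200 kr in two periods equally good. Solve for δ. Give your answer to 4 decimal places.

δ ≈ 0.5900

Equating present values: 429.52 = 610δ + 200δ².
That is, 200δ² + 610δ − 429.52 = 0, a quadratic in δ.
δ = (−610 + √(610² + 4·200·429.52)) / (2·200) = (−610 + √715716.00) / 400 ≈ 0.5900.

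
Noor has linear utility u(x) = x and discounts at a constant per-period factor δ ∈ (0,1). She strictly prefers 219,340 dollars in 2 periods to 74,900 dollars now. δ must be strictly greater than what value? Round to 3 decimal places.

δ > 0.584

The preference means 74900 < δ^2·219340.
So δ^2 > 74900/219340 = 0.34148; taking the square root of both positive sides preserves the inequality.
δ > 0.34148^(1/2) = 0.584.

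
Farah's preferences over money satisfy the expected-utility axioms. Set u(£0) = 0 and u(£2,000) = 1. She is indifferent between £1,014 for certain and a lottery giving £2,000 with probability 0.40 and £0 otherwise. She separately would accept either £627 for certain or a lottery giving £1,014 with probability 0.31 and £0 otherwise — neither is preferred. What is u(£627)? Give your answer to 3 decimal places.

0.124

From the first indifference, u(£1,014) = 0.40·u(£2,000) + 0.60·u(£0) = 0.40·1 + 0.60·0 = 0.40.
Then u(£627) = 0.31·u(£1,014) + 0.69·u(£0) = 0.31·0.40 + 0.69·0.00 = 0.1240.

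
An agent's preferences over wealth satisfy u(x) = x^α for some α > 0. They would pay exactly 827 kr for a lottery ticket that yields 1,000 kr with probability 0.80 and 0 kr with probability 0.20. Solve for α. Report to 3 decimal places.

Since u(0) = 0, the lottery's EU is 0.80·1000^α.
Equating: 827^α = 0.80·1000^α, i.e. 0.8270^α = 0.80.
Taking logs: α·ln(827/1000) = ln(0.80), so α = -0.223144 / -0.189951 ≈ 1.175.

α ≈ 1.175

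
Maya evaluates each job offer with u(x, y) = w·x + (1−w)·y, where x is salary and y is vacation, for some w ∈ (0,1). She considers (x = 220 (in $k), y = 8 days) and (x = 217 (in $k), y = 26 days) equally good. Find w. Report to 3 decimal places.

w = 0.857

Indifference: w·220 + (1−w)·8 = w·217 + (1−w)·26.
Rearranging, 3·w − 18·(1−w) = 0.
So w/(1−w) = 18/3 = 6.0000, giving w = 18/(3+18) = 0.857.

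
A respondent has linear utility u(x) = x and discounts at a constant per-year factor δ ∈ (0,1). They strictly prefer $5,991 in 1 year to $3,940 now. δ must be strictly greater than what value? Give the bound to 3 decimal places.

The preference means 3940 < δ·5991.
So δ > 3940/5991 = 0.65765.

δ > 0.658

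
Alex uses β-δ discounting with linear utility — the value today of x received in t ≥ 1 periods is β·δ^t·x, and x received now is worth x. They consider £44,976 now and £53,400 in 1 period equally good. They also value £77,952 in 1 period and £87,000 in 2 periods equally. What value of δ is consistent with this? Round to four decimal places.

From the later pair, β·δ^1·77952 = β·δ^2·87000; dividing through, δ = 77952/87000 = 0.89600.

δ ≈ 0.8960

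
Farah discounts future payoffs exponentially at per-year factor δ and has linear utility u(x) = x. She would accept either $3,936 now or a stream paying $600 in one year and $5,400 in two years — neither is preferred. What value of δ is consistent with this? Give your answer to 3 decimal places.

Present value of the stream is 600·δ + 5400·δ². Indifference gives 600δ + 5400δ² = 3936.
Rearranged: 5400δ² + 600δ − 3936 = 0.
δ = (−600 + √(600² + 4·5400·3936)) / (2·5400) = (−600 + √85377600.00) / 10800 ≈ 0.800.

δ ≈ 0.800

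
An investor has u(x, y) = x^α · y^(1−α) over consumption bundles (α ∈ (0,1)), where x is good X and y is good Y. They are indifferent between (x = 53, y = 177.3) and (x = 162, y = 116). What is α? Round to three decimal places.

Set the two utilities equal: 53^α·177.3^(1−α) = 162^α·116^(1−α).
Taking logs: α·ln 53 + (1−α)·ln 177.3 = α·ln 162 + (1−α)·ln 116, i.e. α·-1.117304 = (1−α)·-0.424253.
Thus α·(-1.541557) = -0.424253, so α = -0.424253/-1.541557 ≈ 0.275.

α ≈ 0.275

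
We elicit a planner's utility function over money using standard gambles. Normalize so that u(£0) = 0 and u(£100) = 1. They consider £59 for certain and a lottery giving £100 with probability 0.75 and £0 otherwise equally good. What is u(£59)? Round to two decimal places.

0.75

The indifference gives u(£59) = 0.75·u(£100) + 0.25·u(£0) = 0.75·1 + 0.25·0 = 0.75.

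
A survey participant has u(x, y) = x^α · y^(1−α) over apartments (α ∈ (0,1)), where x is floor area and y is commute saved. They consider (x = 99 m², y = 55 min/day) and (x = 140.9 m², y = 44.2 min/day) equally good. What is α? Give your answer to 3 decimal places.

Indifference: 99^α · 55^(1−α) = 140.9^α · 44.2^(1−α).
Rearrange to (99/140.9)^α = (44.2/55)^(1−α) and take logs: α·-0.352931 = (1−α)·-0.218608.
Thus α·(-0.571539) = -0.218608, so α = -0.218608/-0.571539 ≈ 0.382.

α ≈ 0.382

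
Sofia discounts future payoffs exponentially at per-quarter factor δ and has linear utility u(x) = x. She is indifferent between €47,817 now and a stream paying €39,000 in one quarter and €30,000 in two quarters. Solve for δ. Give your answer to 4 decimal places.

δ ≈ 0.7700

Present value of the stream is 39000·δ + 30000·δ². Indifference gives 39000δ + 30000δ² = 47817.
Rearranged: 30000δ² + 39000δ − 47817 = 0.
The positive root is δ = [−39000 + √(39000² + 4·30000·47817)] / (2·30000) = (−39000 + 85200.000)/60000 ≈ 0.7700.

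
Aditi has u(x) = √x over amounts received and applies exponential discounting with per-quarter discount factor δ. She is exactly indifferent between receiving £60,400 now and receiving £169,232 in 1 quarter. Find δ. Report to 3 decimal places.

δ ≈ 0.597

Equating discounted utilities: u(60400) = δ·u(169232) ⇒ δ = u(60400)/u(169232).
Since u(x) = √x, δ = √(60400/169232) = 0.59742.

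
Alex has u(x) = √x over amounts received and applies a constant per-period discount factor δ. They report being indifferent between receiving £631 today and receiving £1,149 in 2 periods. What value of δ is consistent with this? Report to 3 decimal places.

δ ≈ 0.861

Equating discounted utilities: u(631) = δ^2·u(1149) ⇒ δ^2 = u(631)/u(1149).
Since u(x) = √x, δ^2 = √(631/1149) = 0.74106.
Taking the square root: δ = 0.74106^(1/2) ≈ 0.861.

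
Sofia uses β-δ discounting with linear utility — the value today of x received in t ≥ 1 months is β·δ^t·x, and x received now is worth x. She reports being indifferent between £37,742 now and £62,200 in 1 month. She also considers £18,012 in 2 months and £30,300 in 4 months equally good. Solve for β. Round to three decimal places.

β ≈ 0.787

Both payoffs in the second observation are in the future, so β drops out: δ^2·18012 = δ^4·30300 ⇒ δ^2 = 18012/30300 = 0.59446, so δ = 0.77101.
Now use the now-vs-future pair: 37742 = β·δ·62200 gives β = 37742/(0.77101·62200) ≈ 0.787.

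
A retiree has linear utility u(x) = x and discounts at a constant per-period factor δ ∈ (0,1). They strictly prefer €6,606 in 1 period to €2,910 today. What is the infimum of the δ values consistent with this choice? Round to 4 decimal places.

Comparing present values: 2910 < δ·6606.
Dividing through by 6606 gives δ > 0.44051.

δ > 0.4405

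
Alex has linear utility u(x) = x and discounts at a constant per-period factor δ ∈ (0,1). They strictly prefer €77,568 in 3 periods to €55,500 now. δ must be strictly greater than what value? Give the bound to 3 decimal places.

Comparing present values: 55500 < δ^3·77568.
Hence δ^3 > 55500/77568 = 0.71550, and x ↦ x^(1/3) is increasing on (0,∞).
δ > 0.71550^(1/3) = 0.894.

δ > 0.894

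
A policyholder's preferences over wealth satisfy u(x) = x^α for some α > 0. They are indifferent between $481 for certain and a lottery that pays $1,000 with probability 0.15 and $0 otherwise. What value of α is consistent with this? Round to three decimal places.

Since u(0) = 0, the lottery's EU is 0.15·1000^α.
Equating: 481^α = 0.15·1000^α, i.e. 0.4810^α = 0.15.
Taking logs: α·ln(481/1000) = ln(0.15), so α = -1.897120 / -0.731888 ≈ 2.592.

α ≈ 2.592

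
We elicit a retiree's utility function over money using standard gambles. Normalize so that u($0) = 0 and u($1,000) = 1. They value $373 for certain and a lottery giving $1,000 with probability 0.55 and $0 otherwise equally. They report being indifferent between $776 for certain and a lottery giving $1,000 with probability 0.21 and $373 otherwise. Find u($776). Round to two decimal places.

0.64

First, u($373) = 0.55·u($1,000) + 0.45·u($0) = 0.55.
The second indifference gives u($776) = 0.21·u($1,000) + 0.79·u($373) = 0.21·1.00 + 0.79·0.55 = 0.6445.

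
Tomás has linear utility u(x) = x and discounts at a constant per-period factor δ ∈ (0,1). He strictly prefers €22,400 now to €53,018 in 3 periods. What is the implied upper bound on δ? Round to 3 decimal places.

Comparing present values: 22400 > δ^3·53018.
Dividing by 53018: δ^3 < 0.42250. Both sides are positive, so the cube root keeps the direction.
δ < (22400/53018)^(1/3) ≈ 0.750.

δ < 0.750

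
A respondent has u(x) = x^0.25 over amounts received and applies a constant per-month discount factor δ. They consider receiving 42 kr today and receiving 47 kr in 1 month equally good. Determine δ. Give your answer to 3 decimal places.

δ ≈ 0.972

Equating discounted utilities: u(42) = δ·u(47) ⇒ δ = u(42)/u(47).
With u(x) = x^0.25: δ = 42^0.25/47^0.25 = (42/47)^0.25 = 0.97227.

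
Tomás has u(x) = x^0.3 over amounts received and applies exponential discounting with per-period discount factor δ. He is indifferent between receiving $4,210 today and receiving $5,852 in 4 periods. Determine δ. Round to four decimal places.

Equating discounted utilities: u(4210) = δ^4·u(5852) ⇒ δ^4 = u(4210)/u(5852).
Since u(x) = x^0.3, δ^4 = (4210/5852)^0.3 = 0.71941^0.3 = 0.90593.
Taking the 4th root: δ = 0.90593^(1/4) ≈ 0.9756.

δ ≈ 0.9756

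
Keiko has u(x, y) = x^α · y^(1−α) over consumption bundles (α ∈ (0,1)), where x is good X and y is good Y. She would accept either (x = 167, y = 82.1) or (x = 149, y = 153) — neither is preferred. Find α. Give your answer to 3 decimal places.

α ≈ 0.845

Indifference: 167^α · 82.1^(1−α) = 149^α · 153^(1−α).
Taking logs: α·ln 167 + (1−α)·ln 82.1 = α·ln 149 + (1−α)·ln 153, i.e. α·0.114048 = (1−α)·0.622500.
With A = 0.114048 and B = 0.622500: α·A = (1−α)·B, so α = B/(A+B) = 0.622500/0.736548 ≈ 0.845.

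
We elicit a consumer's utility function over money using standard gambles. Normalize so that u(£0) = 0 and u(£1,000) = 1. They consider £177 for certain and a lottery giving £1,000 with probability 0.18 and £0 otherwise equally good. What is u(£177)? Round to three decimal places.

0.180

The indifference gives u(£177) = 0.18·u(£1,000) + 0.82·u(£0) = 0.18·1 + 0.82·0 = 0.18.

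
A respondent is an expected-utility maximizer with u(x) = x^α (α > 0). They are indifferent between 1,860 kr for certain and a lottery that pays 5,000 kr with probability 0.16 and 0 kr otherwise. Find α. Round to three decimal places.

α ≈ 1.853

The lottery's expected utility is 0.16·u(5000) + 0.84·u(0) = 0.16·5000^α (since u(0) = 0 for α > 0).
Equating: 1860^α = 0.16·5000^α, i.e. 0.3720^α = 0.16.
Taking logs: α·ln(1860/5000) = ln(0.16), so α = -1.832581 / -0.988861 ≈ 1.853.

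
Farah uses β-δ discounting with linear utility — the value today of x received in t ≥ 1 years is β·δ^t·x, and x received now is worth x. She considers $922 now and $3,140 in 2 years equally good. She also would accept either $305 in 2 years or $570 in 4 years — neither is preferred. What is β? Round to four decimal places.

Both payoffs in the second observation are in the future, so β drops out: δ^2·305 = δ^4·570 ⇒ δ^2 = 305/570 = 0.53509, so δ = 0.73150.
The first indifference: 922 = β·δ^2·3140, so β = 922/(δ^2·3140) = 922/(0.53509·3140) ≈ 0.5488.

β ≈ 0.5488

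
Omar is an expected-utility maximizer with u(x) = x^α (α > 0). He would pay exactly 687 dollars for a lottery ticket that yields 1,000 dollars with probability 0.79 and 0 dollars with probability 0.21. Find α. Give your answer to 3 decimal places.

α ≈ 0.628

Since u(0) = 0, the lottery's EU is 0.79·1000^α.
Equating: 687^α = 0.79·1000^α, i.e. 0.6870^α = 0.79.
α = ln(0.79) / ln(687/1000) = -0.235722/-0.375421 ≈ 0.628.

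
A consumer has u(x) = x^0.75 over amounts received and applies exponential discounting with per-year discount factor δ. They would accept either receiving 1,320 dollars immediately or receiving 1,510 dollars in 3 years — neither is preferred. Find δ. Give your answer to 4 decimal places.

δ ≈ 0.9669

Equating discounted utilities: u(1320) = δ^3·u(1510) ⇒ δ^3 = u(1320)/u(1510).
Since u(x) = x^0.75, δ^3 = (1320/1510)^0.75 = 0.87417^0.75 = 0.90406.
So δ = 0.90406^(1/3) ≈ 0.9669.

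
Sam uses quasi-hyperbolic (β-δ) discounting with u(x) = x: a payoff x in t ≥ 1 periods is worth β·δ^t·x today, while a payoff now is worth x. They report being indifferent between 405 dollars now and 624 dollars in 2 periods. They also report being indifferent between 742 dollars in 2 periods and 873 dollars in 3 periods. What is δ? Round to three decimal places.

The second indifference involves only future payoffs, so β cancels: β·δ^2·742 = β·δ^3·873, giving δ = 742/873 = 0.84994.

δ ≈ 0.850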